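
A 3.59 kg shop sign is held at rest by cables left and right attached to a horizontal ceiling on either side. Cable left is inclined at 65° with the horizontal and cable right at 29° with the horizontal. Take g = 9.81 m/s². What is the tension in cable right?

Weight W = 3.59 × 9.81 = 35.22 N acts straight down.
Horizontal: T_left cos 65° = T_right cos 29°  →  T_left = 2.07 T_right.
Vertical: T_left sin 65° + T_right sin 29° = 35.22.
Substituting the horizontal relation into the vertical equation gives 2.36 T_right = 35.22, so T_right = 14.92 N.

T_right ≈ 14.9 N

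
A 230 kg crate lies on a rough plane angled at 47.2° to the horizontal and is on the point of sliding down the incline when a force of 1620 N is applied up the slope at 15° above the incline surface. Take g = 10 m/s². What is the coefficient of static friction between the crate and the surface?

On the verge of sliding down the incline, friction is at its maximum μN and acts up the slope.
Perpendicular to incline: N = W cos 47.2° − P sin 15° = 1563 − 419.3 = 1143 N.
Along incline: P cos 15° + μN = W sin 47.2° → μ = (W sin 47.2° − P cos 15°) / N = 0.1074.

μ ≈ 0.107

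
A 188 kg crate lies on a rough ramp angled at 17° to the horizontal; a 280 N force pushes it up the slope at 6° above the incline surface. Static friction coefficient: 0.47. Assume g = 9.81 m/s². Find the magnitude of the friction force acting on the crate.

Axes along / perpendicular to the incline. W sin 17° = 539.2 N down-slope; W cos 17° = 1764 N into the surface.
Perpendicular: N = W cos 17° − P sin 6° = 1764 − 29.27 = 1734 N.
Along incline: P cos 6° + f = W sin 17° (friction acts up-slope) → f = 539.2 − 278.5 = 260.7 N.
|f| = 260.7 N ≤ μN = 815.2 N, so the crate is indeed static.

f ≈ 261 N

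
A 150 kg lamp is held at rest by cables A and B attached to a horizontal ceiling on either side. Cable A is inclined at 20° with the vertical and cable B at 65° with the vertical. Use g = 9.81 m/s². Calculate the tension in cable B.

Angles from the horizontal: cable A is 90° − 20° = 70°, cable B is 90° − 65° = 25°.
Weight W = 150 × 9.81 = 1472 N acts straight down.
Horizontal: T_A cos 70° = T_B cos 25°  →  T_A = 2.65 T_B.
Vertical: T_A sin 70° + T_B sin 25° = 1472.
Substituting the horizontal relation into the vertical equation gives 2.913 T_B = 1472, so T_B = 505.2 N.

T_B ≈ 505 N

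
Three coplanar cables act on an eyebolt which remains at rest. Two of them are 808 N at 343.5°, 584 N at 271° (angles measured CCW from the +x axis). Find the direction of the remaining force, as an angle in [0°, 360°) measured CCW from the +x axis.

θ ≈ 134°

Sum the known components: ΣF_x = 784.9 N, ΣF_y = -813.4 N.
For equilibrium the remaining force must supply (−ΣF_x, −ΣF_y) = (-784.9, 813.4) N.
Magnitude = √((-784.9)² + (813.4)²) = 1130 N; direction = atan2(813.4, -784.9) = 134.0°.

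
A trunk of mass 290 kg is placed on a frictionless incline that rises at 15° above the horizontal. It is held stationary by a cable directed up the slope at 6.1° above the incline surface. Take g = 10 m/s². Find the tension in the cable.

Take axes along and perpendicular to the incline. Weight components: W sin 15° = 750.6 N down-slope, W cos 15° = 2801 N into the surface.
Along incline: T cos 6.1° = W sin 15° → T = 754.8 N.
Perpendicular: N = W cos 15° − T sin 6.1° = 2721 N.

T ≈ 755 N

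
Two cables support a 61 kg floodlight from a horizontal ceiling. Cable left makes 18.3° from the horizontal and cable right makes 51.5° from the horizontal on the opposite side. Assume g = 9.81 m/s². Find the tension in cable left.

T_left ≈ 397 N

Weight W = 61 × 9.81 = 598.4 N acts straight down.
Horizontal: T_left cos 18.3° = T_right cos 51.5°  →  T_right = 1.525 T_left.
Vertical: T_left sin 18.3° + T_right sin 51.5° = 598.4.
Substituting the horizontal relation into the vertical equation gives 1.508 T_left = 598.4, so T_left = 396.9 N.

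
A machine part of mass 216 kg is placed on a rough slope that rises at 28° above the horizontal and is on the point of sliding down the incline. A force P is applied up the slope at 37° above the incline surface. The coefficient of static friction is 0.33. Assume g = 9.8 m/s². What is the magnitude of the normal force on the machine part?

N ≈ 1490 N

On the verge of sliding down the incline, friction equals μN and acts up the slope.
Perpendicular: N + P sin 37° = W cos 28° = 1869 N.
Along incline: P cos 37° + μN = W sin 28° with W sin 28° = 993.8 N.
Solving the pair for P and N: P = 628.3 N, N = 1491 N (and f = μN = 492 N).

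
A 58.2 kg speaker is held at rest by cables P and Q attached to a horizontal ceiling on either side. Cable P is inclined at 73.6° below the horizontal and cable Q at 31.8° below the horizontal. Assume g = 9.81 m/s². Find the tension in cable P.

Weight W = 58.2 × 9.81 = 570.9 N acts straight down.
Horizontal: T_P cos 73.6° = T_Q cos 31.8°  →  T_Q = 0.3322 T_P.
Vertical: T_P sin 73.6° + T_Q sin 31.8° = 570.9.
Substituting the horizontal relation into the vertical equation gives 1.134 T_P = 570.9, so T_P = 503.3 N.

T_P ≈ 503 N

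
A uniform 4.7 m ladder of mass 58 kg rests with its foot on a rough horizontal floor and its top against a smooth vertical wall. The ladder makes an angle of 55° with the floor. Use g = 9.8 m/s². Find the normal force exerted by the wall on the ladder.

Torques about the foot: N_wall · 4.7 sin 55° = 58×9.8×2.35 cos 55° → N_wall = 199 N.

N_wall ≈ 199 N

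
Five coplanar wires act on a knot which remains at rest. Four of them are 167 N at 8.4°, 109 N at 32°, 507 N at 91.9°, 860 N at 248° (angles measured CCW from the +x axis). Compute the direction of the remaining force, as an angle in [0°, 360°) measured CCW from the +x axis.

θ ≈ 68.7°

Sum the known components: ΣF_x = -81.33 N, ΣF_y = -208.5 N.
For equilibrium the remaining force must supply (−ΣF_x, −ΣF_y) = (81.33, 208.5) N.
Magnitude = √((81.33)² + (208.5)²) = 223.8 N; direction = atan2(208.5, 81.33) = 68.7°.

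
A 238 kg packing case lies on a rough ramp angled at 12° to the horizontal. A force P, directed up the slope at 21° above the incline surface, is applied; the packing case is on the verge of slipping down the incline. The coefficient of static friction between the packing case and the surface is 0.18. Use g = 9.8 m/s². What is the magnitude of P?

P ≈ 85.5 N

On the verge of sliding down the incline, friction equals μN and acts up the slope.
Perpendicular: N + P sin 21° = W cos 12° = 2281 N.
Along incline: P cos 21° + μN = W sin 12° with W sin 12° = 484.9 N.
Solving the pair for P and N: P = 85.47 N, N = 2251 N (and f = μN = 405.1 N).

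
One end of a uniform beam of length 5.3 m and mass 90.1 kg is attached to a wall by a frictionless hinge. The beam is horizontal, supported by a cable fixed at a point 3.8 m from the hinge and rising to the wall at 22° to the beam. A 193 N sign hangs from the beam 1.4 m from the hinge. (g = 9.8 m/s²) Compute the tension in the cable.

Take torques about the hinge: T sin 22° · 3.8 = 90.1×9.8×2.65 + 193×1.4 = 2610.1 N·m.
So T = 2610.1 / (0.3746 × 3.8) = 1833.6 N.

T ≈ 1830 N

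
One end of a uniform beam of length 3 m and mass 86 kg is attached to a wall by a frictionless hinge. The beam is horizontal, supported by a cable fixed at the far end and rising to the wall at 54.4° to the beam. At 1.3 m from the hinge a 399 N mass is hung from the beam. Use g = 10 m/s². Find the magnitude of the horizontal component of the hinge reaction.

H_x ≈ 432 N

Take torques about the hinge: T sin 54.4° · 3 = 86×10×1.5 + 399×1.3 = 1808.7 N·m.
So T = 1808.7 / (0.8131 × 3) = 741.48 N.
ΣF_x = 0: H_x = T cos 54.4° = 431.63 N.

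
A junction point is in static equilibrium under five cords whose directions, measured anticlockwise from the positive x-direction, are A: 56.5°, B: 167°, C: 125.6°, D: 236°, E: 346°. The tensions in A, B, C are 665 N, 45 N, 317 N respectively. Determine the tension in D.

Resolve: ΣF_x = 665 cos 56.5° + 45 cos 167° + 317 cos 125.6° + T_D cos 236° + T_E cos 346° = 0.
        ΣF_y = 665 sin 56.5° + 45 sin 167° + 317 sin 125.6° + T_D sin 236° + T_E sin 346° = 0.
The known terms sum to (138.7, 822.4) N, so -0.5592 T_D + 0.9703 T_E = -138.7 and -0.8290 T_D − 0.2419 T_E = -822.4.
Solving simultaneously: T_D = 884.9 N, T_E = 367.1 N.

T_D ≈ 885 N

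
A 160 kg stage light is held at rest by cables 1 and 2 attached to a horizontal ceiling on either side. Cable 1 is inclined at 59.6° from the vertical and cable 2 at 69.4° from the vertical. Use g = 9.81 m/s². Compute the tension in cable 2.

Angles from the horizontal: cable 1 is 90° − 59.6° = 30.4°, cable 2 is 90° − 69.4° = 20.6°.
Weight W = 160 × 9.81 = 1570 N acts straight down.
Horizontal: T_1 cos 30.4° = T_2 cos 20.6°  →  T_1 = 1.085 T_2.
Vertical: T_1 sin 30.4° + T_2 sin 20.6° = 1570.
Substituting the horizontal relation into the vertical equation gives 0.901 T_2 = 1570, so T_2 = 1742 N.

T_2 ≈ 1740 N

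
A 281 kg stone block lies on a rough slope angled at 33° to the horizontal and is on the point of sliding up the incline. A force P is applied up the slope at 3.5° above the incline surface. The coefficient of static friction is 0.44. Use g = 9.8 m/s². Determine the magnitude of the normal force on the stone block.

N ≈ 2160 N

On the verge of sliding up the incline, friction equals μN and acts down the slope.
Perpendicular: N + P sin 3.5° = W cos 33° = 2310 N.
Along incline: P cos 3.5° = W sin 33° + μN  with W sin 33° = 1500 N.
Solving the pair for P and N: P = 2455 N, N = 2160 N (and f = μN = 950.3 N).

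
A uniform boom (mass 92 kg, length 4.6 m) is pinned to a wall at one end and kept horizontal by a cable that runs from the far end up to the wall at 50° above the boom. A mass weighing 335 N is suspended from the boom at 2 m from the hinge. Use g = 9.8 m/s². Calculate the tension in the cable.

T ≈ 779 N

Take torques about the hinge: T sin 50° · 4.6 = 92×9.8×2.3 + 335×2 = 2743.7 N·m.
So T = 2743.7 / (0.7660 × 4.6) = 778.61 N.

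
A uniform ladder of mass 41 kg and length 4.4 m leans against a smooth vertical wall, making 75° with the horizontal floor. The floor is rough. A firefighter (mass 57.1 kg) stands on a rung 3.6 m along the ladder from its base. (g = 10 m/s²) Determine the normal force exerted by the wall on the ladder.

Torques about the foot: N_wall · 4.4 sin 75° = 41×10×2.2 cos 75° + 57.1×10×3.6 cos 75° → N_wall = 180.11 N.

N_wall ≈ 180 N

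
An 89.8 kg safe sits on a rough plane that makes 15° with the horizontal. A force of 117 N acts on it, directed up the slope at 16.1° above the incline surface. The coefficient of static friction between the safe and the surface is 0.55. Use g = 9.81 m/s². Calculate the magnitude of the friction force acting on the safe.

f ≈ 116 N

Axes along / perpendicular to the incline. W sin 15° = 228 N down-slope; W cos 15° = 850.9 N into the surface.
Perpendicular: N = W cos 15° − P sin 16.1° = 850.9 − 32.45 = 818.5 N.
Along incline: P cos 16.1° + f = W sin 15° (friction acts up-slope) → f = 228 − 112.4 = 115.6 N.
|f| = 115.6 N ≤ μN = 450.2 N, so the safe is indeed static.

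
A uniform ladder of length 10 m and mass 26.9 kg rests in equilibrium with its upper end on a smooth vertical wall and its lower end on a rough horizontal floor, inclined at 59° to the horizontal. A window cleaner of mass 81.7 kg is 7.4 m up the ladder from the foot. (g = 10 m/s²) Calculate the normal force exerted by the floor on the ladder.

ΣF_y = 0: N_floor = 26.9×10 + 81.7×10 = 1086 N.

N_floor ≈ 1090 N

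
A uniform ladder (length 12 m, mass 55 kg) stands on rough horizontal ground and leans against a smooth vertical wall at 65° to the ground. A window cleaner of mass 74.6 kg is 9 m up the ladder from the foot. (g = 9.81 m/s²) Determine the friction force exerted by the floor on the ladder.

Torques about the foot: N_wall · 12 sin 65° = 55×9.81×6 cos 65° + 74.6×9.81×9 cos 65° → N_wall = 381.74 N.
ΣF_x = 0: f_floor = N_wall = 381.74 N.

f ≈ 382 N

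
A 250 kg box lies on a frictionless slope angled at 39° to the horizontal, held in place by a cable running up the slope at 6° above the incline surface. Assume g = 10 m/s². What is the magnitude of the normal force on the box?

N ≈ 1780 N

Take axes along and perpendicular to the incline. Weight components: W sin 39° = 1573 N down-slope, W cos 39° = 1943 N into the surface.
Along incline: T cos 6° = W sin 39° → T = 1582 N.
Perpendicular: N = W cos 39° − T sin 6° = 1778 N.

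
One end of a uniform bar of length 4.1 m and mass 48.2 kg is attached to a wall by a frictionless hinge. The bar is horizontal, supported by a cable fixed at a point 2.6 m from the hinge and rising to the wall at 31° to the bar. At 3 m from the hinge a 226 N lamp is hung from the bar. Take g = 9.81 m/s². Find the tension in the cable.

T ≈ 1230 N

Take torques about the hinge: T sin 31° · 2.6 = 48.2×9.81×2.05 + 226×3 = 1647.3 N·m.
So T = 1647.3 / (0.5150 × 2.6) = 1230.2 N.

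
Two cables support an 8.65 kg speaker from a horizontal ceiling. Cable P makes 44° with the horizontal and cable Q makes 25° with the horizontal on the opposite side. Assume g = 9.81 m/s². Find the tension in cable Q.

T_Q ≈ 65.4 N

Weight W = 8.65 × 9.81 = 84.86 N acts straight down.
Horizontal: T_P cos 44° = T_Q cos 25°  →  T_P = 1.26 T_Q.
Vertical: T_P sin 44° + T_Q sin 25° = 84.86.
Substituting the horizontal relation into the vertical equation gives 1.298 T_Q = 84.86, so T_Q = 65.38 N.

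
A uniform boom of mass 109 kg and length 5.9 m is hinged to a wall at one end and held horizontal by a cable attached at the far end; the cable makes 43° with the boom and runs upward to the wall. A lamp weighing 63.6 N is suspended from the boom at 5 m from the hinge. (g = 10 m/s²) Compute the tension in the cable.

T ≈ 878 N

Take torques about the hinge: T sin 43° · 5.9 = 109×10×2.95 + 63.6×5 = 3533.5 N·m.
So T = 3533.5 / (0.6820 × 5.9) = 878.15 N.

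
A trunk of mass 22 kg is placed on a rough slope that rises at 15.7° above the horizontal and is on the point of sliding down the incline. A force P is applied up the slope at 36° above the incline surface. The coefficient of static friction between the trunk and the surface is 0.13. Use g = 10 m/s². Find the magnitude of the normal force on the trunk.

On the verge of sliding down the incline, friction equals μN and acts up the slope.
Perpendicular: N + P sin 36° = W cos 15.7° = 211.8 N.
Along incline: P cos 36° + μN = W sin 15.7° with W sin 15.7° = 59.53 N.
Solving the pair for P and N: P = 43.68 N, N = 186.1 N (and f = μN = 24.2 N).

N ≈ 186 N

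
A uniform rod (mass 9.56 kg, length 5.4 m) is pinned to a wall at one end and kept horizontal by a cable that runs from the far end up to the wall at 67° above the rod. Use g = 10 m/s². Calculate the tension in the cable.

T ≈ 51.9 N

Take torques about the hinge: T sin 67° · 5.4 = 9.56×10×2.7 = 258.12 N·m.
So T = 258.12 / (0.9205 × 5.4) = 51.928 N.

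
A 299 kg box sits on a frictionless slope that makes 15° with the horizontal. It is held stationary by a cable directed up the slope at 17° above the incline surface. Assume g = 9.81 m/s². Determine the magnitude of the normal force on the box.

N ≈ 2600 N

Take axes along and perpendicular to the incline. Weight components: W sin 15° = 759.2 N down-slope, W cos 15° = 2833 N into the surface.
Along incline: T cos 17° = W sin 15° → T = 793.9 N.
Perpendicular: N = W cos 15° − T sin 17° = 2601 N.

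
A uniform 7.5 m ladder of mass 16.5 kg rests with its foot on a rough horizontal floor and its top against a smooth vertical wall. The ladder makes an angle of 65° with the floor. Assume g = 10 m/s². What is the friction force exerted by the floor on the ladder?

Torques about the foot: N_wall · 7.5 sin 65° = 16.5×10×3.75 cos 65° → N_wall = 38.47 N.
ΣF_x = 0: f_floor = N_wall = 38.47 N.

f ≈ 38.5 N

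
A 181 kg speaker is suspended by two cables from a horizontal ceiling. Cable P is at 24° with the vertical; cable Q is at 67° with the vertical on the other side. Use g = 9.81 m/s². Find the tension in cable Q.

Angles from the horizontal: cable P is 90° − 24° = 66°, cable Q is 90° − 67° = 23°.
Weight W = 181 × 9.81 = 1776 N acts straight down.
Horizontal: T_P cos 66° = T_Q cos 23°  →  T_P = 2.263 T_Q.
Vertical: T_P sin 66° + T_Q sin 23° = 1776.
Substituting the horizontal relation into the vertical equation gives 2.458 T_Q = 1776, so T_Q = 722.3 N.

T_Q ≈ 722 N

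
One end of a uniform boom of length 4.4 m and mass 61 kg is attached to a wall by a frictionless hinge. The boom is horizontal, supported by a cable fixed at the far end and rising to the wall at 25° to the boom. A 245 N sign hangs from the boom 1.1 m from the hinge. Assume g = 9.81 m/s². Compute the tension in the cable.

Take torques about the hinge: T sin 25° · 4.4 = 61×9.81×2.2 + 245×1.1 = 1586 N·m.
So T = 1586 / (0.4226 × 4.4) = 852.91 N.

T ≈ 853 N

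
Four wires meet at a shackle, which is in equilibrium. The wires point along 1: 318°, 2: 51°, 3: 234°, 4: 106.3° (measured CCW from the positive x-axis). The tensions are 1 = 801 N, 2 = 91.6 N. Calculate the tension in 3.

T_3 ≈ 627 N

Resolve: ΣF_x = 801 cos 318° + 91.6 cos 51° + T_3 cos 234° + T_4 cos 106.3° = 0.
        ΣF_y = 801 sin 318° + 91.6 sin 51° + T_3 sin 234° + T_4 sin 106.3° = 0.
The known terms sum to (652.9, -464.8) N, so -0.5878 T_3 − 0.2807 T_4 = -652.9 and -0.8090 T_3 + 0.9598 T_4 = 464.8.
Solving simultaneously: T_3 = 627.1 N, T_4 = 1013 N.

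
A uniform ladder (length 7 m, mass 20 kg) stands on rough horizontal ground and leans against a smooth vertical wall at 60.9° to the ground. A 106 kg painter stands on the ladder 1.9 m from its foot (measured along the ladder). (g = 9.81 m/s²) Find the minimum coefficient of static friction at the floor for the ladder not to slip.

ΣF_y = 0: N_floor = 20×9.81 + 106×9.81 = 1236.1 N.
Torques about the foot: N_wall · 7 sin 60.9° = 20×9.81×3.5 cos 60.9° + 106×9.81×1.9 cos 60.9° → N_wall = 211.7 N.
ΣF_x = 0: f_floor = N_wall = 211.7 N.
μ_min = f_floor / N_floor = 211.7 / 1236.1 = 0.1713.

μ_min ≈ 0.171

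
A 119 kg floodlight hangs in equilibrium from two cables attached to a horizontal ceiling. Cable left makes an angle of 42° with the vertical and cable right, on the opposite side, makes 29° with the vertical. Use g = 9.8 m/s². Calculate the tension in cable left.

T_left ≈ 598 N

Angles from the horizontal: cable left is 90° − 42° = 48°, cable right is 90° − 29° = 61°.
Weight W = 119 × 9.8 = 1166 N acts straight down.
Horizontal: T_left cos 48° = T_right cos 61°  →  T_right = 1.38 T_left.
Vertical: T_left sin 48° + T_right sin 61° = 1166.
Substituting the horizontal relation into the vertical equation gives 1.95 T_left = 1166, so T_left = 598 N.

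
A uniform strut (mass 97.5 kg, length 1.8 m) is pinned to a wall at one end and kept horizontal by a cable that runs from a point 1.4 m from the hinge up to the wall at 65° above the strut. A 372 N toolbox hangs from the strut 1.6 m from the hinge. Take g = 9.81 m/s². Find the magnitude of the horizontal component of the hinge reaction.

H_x ≈ 485 N

Take torques about the hinge: T sin 65° · 1.4 = 97.5×9.81×0.9 + 372×1.6 = 1456 N·m.
So T = 1456 / (0.9063 × 1.4) = 1147.5 N.
ΣF_x = 0: H_x = T cos 65° = 484.97 N.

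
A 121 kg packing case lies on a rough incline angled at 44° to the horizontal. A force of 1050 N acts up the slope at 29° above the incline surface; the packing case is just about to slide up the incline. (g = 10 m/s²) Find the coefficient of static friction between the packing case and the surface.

On the verge of sliding up the incline, friction is at its maximum μN and acts down the slope.
Perpendicular to incline: N = W cos 44° − P sin 29° = 870.4 − 509.1 = 361.4 N.
Along incline: P cos 29° − μN = W sin 44° → μ = −(W sin 44° − P cos 29°) / N = 0.2153.

μ ≈ 0.215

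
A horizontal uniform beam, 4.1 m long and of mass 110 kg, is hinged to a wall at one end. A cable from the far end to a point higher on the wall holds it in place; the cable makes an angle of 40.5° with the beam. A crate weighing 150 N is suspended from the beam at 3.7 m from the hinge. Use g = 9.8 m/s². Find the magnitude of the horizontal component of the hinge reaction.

Take torques about the hinge: T sin 40.5° · 4.1 = 110×9.8×2.05 + 150×3.7 = 2764.9 N·m.
So T = 2764.9 / (0.6494 × 4.1) = 1038.4 N.
ΣF_x = 0: H_x = T cos 40.5° = 789.58 N.

H_x ≈ 790 N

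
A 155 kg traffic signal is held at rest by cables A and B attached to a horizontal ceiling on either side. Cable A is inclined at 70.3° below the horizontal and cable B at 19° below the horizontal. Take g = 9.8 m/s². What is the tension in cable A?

Weight W = 155 × 9.8 = 1519 N acts straight down.
Horizontal: T_A cos 70.3° = T_B cos 19°  →  T_B = 0.3565 T_A.
Vertical: T_A sin 70.3° + T_B sin 19° = 1519.
Substituting the horizontal relation into the vertical equation gives 1.058 T_A = 1519, so T_A = 1436 N.

T_A ≈ 1440 N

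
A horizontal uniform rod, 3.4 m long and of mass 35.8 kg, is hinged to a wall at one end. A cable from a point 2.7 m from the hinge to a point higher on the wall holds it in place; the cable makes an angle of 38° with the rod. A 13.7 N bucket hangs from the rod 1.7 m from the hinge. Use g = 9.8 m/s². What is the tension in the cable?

Take torques about the hinge: T sin 38° · 2.7 = 35.8×9.8×1.7 + 13.7×1.7 = 619.72 N·m.
So T = 619.72 / (0.6157 × 2.7) = 372.81 N.

T ≈ 373 N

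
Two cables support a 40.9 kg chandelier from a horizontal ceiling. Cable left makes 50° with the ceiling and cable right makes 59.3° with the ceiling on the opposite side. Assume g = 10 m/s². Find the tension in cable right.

Weight W = 40.9 × 10 = 409 N acts straight down.
Horizontal: T_left cos 50° = T_right cos 59.3°  →  T_left = 0.7943 T_right.
Vertical: T_left sin 50° + T_right sin 59.3° = 409.
Substituting the horizontal relation into the vertical equation gives 1.468 T_right = 409, so T_right = 278.6 N.

T_right ≈ 279 N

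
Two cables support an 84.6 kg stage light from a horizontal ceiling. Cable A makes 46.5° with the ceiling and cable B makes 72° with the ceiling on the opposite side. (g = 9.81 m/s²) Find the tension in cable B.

T_B ≈ 650 N

Weight W = 84.6 × 9.81 = 829.9 N acts straight down.
Horizontal: T_A cos 46.5° = T_B cos 72°  →  T_A = 0.4489 T_B.
Vertical: T_A sin 46.5° + T_B sin 72° = 829.9.
Substituting the horizontal relation into the vertical equation gives 1.277 T_B = 829.9, so T_B = 650.1 N.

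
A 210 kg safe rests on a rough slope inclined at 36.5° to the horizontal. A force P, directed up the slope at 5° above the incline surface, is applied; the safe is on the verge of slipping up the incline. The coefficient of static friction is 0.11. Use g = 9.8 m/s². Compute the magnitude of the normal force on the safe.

On the verge of sliding up the incline, friction equals μN and acts down the slope.
Perpendicular: N + P sin 5° = W cos 36.5° = 1654 N.
Along incline: P cos 5° = W sin 36.5° + μN  with W sin 36.5° = 1224 N.
Solving the pair for P and N: P = 1398 N, N = 1532 N (and f = μN = 168.6 N).

N ≈ 1530 N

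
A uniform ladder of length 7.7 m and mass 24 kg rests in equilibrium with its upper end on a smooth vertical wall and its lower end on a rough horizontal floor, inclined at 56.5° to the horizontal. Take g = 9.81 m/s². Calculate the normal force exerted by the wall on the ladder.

Torques about the foot: N_wall · 7.7 sin 56.5° = 24×9.81×3.85 cos 56.5° → N_wall = 77.917 N.

N_wall ≈ 77.9 N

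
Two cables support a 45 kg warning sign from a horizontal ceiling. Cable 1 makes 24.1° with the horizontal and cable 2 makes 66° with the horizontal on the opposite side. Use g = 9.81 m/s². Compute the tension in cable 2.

Weight W = 45 × 9.81 = 441.5 N acts straight down.
Horizontal: T_1 cos 24.1° = T_2 cos 66°  →  T_1 = 0.4456 T_2.
Vertical: T_1 sin 24.1° + T_2 sin 66° = 441.5.
Substituting the horizontal relation into the vertical equation gives 1.095 T_2 = 441.5, so T_2 = 403 N.

T_2 ≈ 403 N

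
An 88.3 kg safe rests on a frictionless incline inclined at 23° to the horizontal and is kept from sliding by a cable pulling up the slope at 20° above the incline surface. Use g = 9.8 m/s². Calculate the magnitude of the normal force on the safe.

Take axes along and perpendicular to the incline. Weight components: W sin 23° = 338.1 N down-slope, W cos 23° = 796.5 N into the surface.
Along incline: T cos 20° = W sin 23° → T = 359.8 N.
Perpendicular: N = W cos 23° − T sin 20° = 673.5 N.

N ≈ 673 N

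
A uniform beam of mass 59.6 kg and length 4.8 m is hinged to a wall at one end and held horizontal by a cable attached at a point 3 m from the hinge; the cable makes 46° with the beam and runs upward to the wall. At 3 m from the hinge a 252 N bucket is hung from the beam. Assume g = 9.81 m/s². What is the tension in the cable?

Take torques about the hinge: T sin 46° · 3 = 59.6×9.81×2.4 + 252×3 = 2159.2 N·m.
So T = 2159.2 / (0.7193 × 3) = 1000.6 N.

T ≈ 1000 N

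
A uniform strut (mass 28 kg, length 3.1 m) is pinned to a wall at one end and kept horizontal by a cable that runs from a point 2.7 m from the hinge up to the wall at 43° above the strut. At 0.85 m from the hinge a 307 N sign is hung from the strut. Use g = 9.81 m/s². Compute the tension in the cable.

Take torques about the hinge: T sin 43° · 2.7 = 28×9.81×1.55 + 307×0.85 = 686.7 N·m.
So T = 686.7 / (0.6820 × 2.7) = 372.93 N.

T ≈ 373 N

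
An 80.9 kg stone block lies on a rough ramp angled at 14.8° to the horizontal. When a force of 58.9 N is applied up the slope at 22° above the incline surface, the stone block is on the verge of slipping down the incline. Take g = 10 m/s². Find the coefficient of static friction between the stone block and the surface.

μ ≈ 0.200

On the verge of sliding down the incline, friction is at its maximum μN and acts up the slope.
Perpendicular to incline: N = W cos 14.8° − P sin 22° = 782.2 − 22.06 = 760.1 N.
Along incline: P cos 22° + μN = W sin 14.8° → μ = (W sin 14.8° − P cos 22°) / N = 0.2.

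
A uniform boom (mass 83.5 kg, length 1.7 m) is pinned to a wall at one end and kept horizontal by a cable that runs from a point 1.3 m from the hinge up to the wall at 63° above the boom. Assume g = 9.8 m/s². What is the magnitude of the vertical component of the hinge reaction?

Take torques about the hinge: T sin 63° · 1.3 = 83.5×9.8×0.85 = 695.56 N·m.
So T = 695.56 / (0.8910 × 1.3) = 600.49 N.
ΣF_y = 0: H_y = (83.5×9.8) − T sin 63° = 818.3 − 535.04 = 283.26 N.

|H_y| ≈ 283 N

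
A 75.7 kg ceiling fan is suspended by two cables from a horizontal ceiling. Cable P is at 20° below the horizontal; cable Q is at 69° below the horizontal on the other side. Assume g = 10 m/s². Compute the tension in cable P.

T_P ≈ 271 N

Weight W = 75.7 × 10 = 757 N acts straight down.
Horizontal: T_P cos 20° = T_Q cos 69°  →  T_Q = 2.622 T_P.
Vertical: T_P sin 20° + T_Q sin 69° = 757.
Substituting the horizontal relation into the vertical equation gives 2.79 T_P = 757, so T_P = 271.3 N.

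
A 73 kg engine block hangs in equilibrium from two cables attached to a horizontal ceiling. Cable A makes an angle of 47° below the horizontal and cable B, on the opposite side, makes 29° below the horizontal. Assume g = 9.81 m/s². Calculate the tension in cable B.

Weight W = 73 × 9.81 = 716.1 N acts straight down.
Horizontal: T_A cos 47° = T_B cos 29°  →  T_A = 1.282 T_B.
Vertical: T_A sin 47° + T_B sin 29° = 716.1.
Substituting the horizontal relation into the vertical equation gives 1.423 T_B = 716.1, so T_B = 503.4 N.

T_B ≈ 503 N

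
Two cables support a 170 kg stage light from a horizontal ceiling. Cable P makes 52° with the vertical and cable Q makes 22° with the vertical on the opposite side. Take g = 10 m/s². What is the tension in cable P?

Angles from the horizontal: cable P is 90° − 52° = 38°, cable Q is 90° − 22° = 68°.
Weight W = 170 × 10 = 1700 N acts straight down.
Horizontal: T_P cos 38° = T_Q cos 68°  →  T_Q = 2.104 T_P.
Vertical: T_P sin 38° + T_Q sin 68° = 1700.
Substituting the horizontal relation into the vertical equation gives 2.566 T_P = 1700, so T_P = 662.5 N.

T_P ≈ 662 N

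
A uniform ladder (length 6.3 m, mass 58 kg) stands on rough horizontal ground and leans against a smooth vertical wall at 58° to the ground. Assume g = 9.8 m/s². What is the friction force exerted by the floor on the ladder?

Torques about the foot: N_wall · 6.3 sin 58° = 58×9.8×3.15 cos 58° → N_wall = 177.59 N.
ΣF_x = 0: f_floor = N_wall = 177.59 N.

f ≈ 178 N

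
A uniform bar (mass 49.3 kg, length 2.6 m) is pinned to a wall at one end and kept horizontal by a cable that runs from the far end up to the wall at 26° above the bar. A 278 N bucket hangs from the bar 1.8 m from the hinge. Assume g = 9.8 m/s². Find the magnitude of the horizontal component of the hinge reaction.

H_x ≈ 890 N

Take torques about the hinge: T sin 26° · 2.6 = 49.3×9.8×1.3 + 278×1.8 = 1128.5 N·m.
So T = 1128.5 / (0.4384 × 2.6) = 990.1 N.
ΣF_x = 0: H_x = T cos 26° = 889.9 N.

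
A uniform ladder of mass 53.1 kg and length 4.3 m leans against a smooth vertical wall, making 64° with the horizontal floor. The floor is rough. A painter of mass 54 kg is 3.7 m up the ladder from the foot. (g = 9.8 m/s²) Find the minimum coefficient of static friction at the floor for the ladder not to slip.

μ_min ≈ 0.333

ΣF_y = 0: N_floor = 53.1×9.8 + 54×9.8 = 1049.6 N.
Torques about the foot: N_wall · 4.3 sin 64° = 53.1×9.8×2.15 cos 64° + 54×9.8×3.7 cos 64° → N_wall = 349 N.
ΣF_x = 0: f_floor = N_wall = 349 N.
μ_min = f_floor / N_floor = 349 / 1049.6 = 0.3325.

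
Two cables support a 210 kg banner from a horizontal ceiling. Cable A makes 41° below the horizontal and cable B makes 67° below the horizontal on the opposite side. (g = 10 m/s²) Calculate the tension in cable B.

Weight W = 210 × 10 = 2100 N acts straight down.
Horizontal: T_A cos 41° = T_B cos 67°  →  T_A = 0.5177 T_B.
Vertical: T_A sin 41° + T_B sin 67° = 2100.
Substituting the horizontal relation into the vertical equation gives 1.26 T_B = 2100, so T_B = 1666 N.

T_B ≈ 1670 N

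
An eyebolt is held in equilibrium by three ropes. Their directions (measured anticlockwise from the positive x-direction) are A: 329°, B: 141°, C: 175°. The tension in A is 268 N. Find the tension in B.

T_B ≈ 210 N

Resolve: ΣF_x = 268 cos 329° + T_B cos 141° + T_C cos 175° = 0.
        ΣF_y = 268 sin 329° + T_B sin 141° + T_C sin 175° = 0.
The known terms sum to (229.7, -138) N, so -0.7771 T_B − 0.9962 T_C = -229.7 and 0.6293 T_B + 0.0872 T_C = 138.
Solving simultaneously: T_B = 210.1 N, T_C = 66.70 N.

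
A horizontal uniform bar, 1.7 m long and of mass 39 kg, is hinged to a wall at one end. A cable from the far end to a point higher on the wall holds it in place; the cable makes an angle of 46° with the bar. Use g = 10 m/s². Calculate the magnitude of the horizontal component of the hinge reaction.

Take torques about the hinge: T sin 46° · 1.7 = 39×10×0.85 = 331.5 N·m.
So T = 331.5 / (0.7193 × 1.7) = 271.08 N.
ΣF_x = 0: H_x = T cos 46° = 188.31 N.

H_x ≈ 188 N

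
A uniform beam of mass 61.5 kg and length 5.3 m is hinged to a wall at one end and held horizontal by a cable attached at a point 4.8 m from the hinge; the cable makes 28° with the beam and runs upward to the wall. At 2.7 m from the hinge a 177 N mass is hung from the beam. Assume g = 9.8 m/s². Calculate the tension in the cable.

T ≈ 921 N

Take torques about the hinge: T sin 28° · 4.8 = 61.5×9.8×2.65 + 177×2.7 = 2075.1 N·m.
So T = 2075.1 / (0.4695 × 4.8) = 920.83 N.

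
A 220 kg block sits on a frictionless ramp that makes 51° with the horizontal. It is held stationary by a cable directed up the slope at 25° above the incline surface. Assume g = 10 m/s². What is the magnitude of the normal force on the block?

Take axes along and perpendicular to the incline. Weight components: W sin 51° = 1710 N down-slope, W cos 51° = 1385 N into the surface.
Along incline: T cos 25° = W sin 51° → T = 1886 N.
Perpendicular: N = W cos 51° − T sin 25° = 587.2 N.

N ≈ 587 N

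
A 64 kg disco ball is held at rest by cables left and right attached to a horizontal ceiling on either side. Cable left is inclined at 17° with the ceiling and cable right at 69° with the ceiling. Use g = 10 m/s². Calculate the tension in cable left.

T_left ≈ 230 N

Weight W = 64 × 10 = 640 N acts straight down.
Horizontal: T_left cos 17° = T_right cos 69°  →  T_right = 2.668 T_left.
Vertical: T_left sin 17° + T_right sin 69° = 640.
Substituting the horizontal relation into the vertical equation gives 2.784 T_left = 640, so T_left = 229.9 N.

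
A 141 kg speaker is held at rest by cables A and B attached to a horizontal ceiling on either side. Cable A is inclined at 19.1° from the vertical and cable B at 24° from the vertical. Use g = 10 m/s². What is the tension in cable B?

Angles from the horizontal: cable A is 90° − 19.1° = 70.9°, cable B is 90° − 24° = 66°.
Weight W = 141 × 10 = 1410 N acts straight down.
Horizontal: T_A cos 70.9° = T_B cos 66°  →  T_A = 1.243 T_B.
Vertical: T_A sin 70.9° + T_B sin 66° = 1410.
Substituting the horizontal relation into the vertical equation gives 2.088 T_B = 1410, so T_B = 675.2 N.

T_B ≈ 675 N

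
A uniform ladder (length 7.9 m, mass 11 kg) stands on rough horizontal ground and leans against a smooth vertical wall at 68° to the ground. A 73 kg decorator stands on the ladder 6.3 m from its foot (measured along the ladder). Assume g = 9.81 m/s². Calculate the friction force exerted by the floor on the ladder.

Torques about the foot: N_wall · 7.9 sin 68° = 11×9.81×3.95 cos 68° + 73×9.81×6.3 cos 68° → N_wall = 252.53 N.
ΣF_x = 0: f_floor = N_wall = 252.53 N.

f ≈ 253 N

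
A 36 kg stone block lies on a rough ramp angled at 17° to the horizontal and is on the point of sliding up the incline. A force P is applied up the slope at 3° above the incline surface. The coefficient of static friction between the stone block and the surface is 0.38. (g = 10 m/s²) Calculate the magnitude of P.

P ≈ 232 N

On the verge of sliding up the incline, friction equals μN and acts down the slope.
Perpendicular: N + P sin 3° = W cos 17° = 344.3 N.
Along incline: P cos 3° = W sin 17° + μN  with W sin 17° = 105.3 N.
Solving the pair for P and N: P = 231.8 N, N = 332.1 N (and f = μN = 126.2 N).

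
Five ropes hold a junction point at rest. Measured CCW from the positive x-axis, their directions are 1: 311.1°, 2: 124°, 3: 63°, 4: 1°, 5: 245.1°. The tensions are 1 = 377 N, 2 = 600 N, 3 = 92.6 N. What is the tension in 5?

T_5 ≈ 330 N

Resolve: ΣF_x = 377 cos 311.1° + 600 cos 124° + 92.6 cos 63° + T_4 cos 1° + T_5 cos 245.1° = 0.
        ΣF_y = 377 sin 311.1° + 600 sin 124° + 92.6 sin 63° + T_4 sin 1° + T_5 sin 245.1° = 0.
The known terms sum to (-45.65, 295.8) N, so 0.9998 T_4 − 0.4210 T_5 = 45.65 and 0.0175 T_4 − 0.9070 T_5 = -295.8.
Solving simultaneously: T_4 = 184.5 N, T_5 = 329.7 N.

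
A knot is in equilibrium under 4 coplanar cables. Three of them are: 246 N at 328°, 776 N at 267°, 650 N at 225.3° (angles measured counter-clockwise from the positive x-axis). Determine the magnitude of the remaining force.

F ≈ 1400 N

Sum the known components: ΣF_x = -289.2 N, ΣF_y = -1367 N.
For equilibrium the remaining force must supply (−ΣF_x, −ΣF_y) = (289.2, 1367) N.
Magnitude = √((289.2)² + (1367)²) = 1398 N; direction = atan2(1367, 289.2) = 78.1°.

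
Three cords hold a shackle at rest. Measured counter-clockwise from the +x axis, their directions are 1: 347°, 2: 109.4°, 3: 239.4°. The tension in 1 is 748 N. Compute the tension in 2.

T_2 ≈ 931 N

Resolve: ΣF_x = 748 cos 347° + T_2 cos 109.4° + T_3 cos 239.4° = 0.
        ΣF_y = 748 sin 347° + T_2 sin 109.4° + T_3 sin 239.4° = 0.
The known terms sum to (728.8, -168.3) N, so -0.3322 T_2 − 0.5090 T_3 = -728.8 and 0.9432 T_2 − 0.8607 T_3 = 168.3.
Solving simultaneously: T_2 = 930.7 N, T_3 = 824.4 N.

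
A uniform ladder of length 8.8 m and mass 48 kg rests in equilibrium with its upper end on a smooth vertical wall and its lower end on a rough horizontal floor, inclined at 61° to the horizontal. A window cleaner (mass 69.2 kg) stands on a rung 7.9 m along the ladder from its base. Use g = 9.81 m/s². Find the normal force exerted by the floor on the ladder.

N_floor ≈ 1150 N

ΣF_y = 0: N_floor = 48×9.81 + 69.2×9.81 = 1149.7 N.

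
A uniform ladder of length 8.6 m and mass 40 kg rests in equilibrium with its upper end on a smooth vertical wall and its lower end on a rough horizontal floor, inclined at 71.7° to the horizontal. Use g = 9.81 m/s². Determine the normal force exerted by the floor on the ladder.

ΣF_y = 0: N_floor = 40×9.81 = 392.4 N.

N_floor ≈ 392 N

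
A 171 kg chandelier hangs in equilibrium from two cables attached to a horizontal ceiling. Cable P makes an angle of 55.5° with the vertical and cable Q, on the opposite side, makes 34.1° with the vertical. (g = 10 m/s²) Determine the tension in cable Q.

T_Q ≈ 1410 N

Angles from the horizontal: cable P is 90° − 55.5° = 34.5°, cable Q is 90° − 34.1° = 55.9°.
Weight W = 171 × 10 = 1710 N acts straight down.
Horizontal: T_P cos 34.5° = T_Q cos 55.9°  →  T_P = 0.6803 T_Q.
Vertical: T_P sin 34.5° + T_Q sin 55.9° = 1710.
Substituting the horizontal relation into the vertical equation gives 1.213 T_Q = 1710, so T_Q = 1409 N.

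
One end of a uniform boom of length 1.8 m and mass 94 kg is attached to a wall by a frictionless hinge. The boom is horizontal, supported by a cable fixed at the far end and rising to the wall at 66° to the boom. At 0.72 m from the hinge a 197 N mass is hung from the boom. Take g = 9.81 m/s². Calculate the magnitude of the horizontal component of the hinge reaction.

H_x ≈ 240 N

Take torques about the hinge: T sin 66° · 1.8 = 94×9.81×0.9 + 197×0.72 = 971.77 N·m.
So T = 971.77 / (0.9135 × 1.8) = 590.96 N.
ΣF_x = 0: H_x = T cos 66° = 240.37 N.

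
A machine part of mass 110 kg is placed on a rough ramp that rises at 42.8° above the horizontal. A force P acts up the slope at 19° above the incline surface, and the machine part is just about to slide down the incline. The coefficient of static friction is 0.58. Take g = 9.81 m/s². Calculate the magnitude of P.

On the verge of sliding down the incline, friction equals μN and acts up the slope.
Perpendicular: N + P sin 19° = W cos 42.8° = 791.8 N.
Along incline: P cos 19° + μN = W sin 42.8° with W sin 42.8° = 733.2 N.
Solving the pair for P and N: P = 362.1 N, N = 673.9 N (and f = μN = 390.9 N).

P ≈ 362 N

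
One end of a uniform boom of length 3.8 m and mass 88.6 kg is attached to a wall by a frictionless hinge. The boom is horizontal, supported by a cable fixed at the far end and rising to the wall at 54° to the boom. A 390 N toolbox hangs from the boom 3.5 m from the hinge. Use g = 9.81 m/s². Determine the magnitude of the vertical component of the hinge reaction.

Take torques about the hinge: T sin 54° · 3.8 = 88.6×9.81×1.9 + 390×3.5 = 3016.4 N·m.
So T = 3016.4 / (0.8090 × 3.8) = 981.18 N.
ΣF_y = 0: H_y = (88.6×9.81 + 390) − T sin 54° = 1259.2 − 793.79 = 465.37 N.

|H_y| ≈ 465 N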